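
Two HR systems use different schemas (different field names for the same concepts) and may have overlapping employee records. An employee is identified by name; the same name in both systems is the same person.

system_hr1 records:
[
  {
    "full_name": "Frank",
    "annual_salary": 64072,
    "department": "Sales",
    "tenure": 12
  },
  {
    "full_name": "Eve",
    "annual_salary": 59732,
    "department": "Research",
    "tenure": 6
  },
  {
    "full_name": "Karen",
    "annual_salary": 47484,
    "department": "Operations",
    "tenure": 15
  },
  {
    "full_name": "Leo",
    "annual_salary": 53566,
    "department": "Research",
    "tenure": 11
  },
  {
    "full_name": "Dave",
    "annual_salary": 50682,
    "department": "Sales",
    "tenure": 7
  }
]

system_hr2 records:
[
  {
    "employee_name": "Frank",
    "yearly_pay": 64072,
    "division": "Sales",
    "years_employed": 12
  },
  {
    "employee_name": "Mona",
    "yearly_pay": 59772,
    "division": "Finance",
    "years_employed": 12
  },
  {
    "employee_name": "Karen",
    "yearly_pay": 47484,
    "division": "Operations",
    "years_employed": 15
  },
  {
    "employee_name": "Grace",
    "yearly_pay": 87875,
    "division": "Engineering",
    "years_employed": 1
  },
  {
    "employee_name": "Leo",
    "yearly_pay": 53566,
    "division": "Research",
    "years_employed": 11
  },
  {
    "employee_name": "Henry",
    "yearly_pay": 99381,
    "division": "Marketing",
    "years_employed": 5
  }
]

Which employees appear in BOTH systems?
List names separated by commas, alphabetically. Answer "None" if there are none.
Frank, Karen, Leo

Schema mapping: "full_name" (system_hr1) = "employee_name" (system_hr2) = employee name

Names in system_hr1: ['Dave', 'Eve', 'Frank', 'Karen', 'Leo']
Names in system_hr2: ['Frank', 'Grace', 'Henry', 'Karen', 'Leo', 'Mona']

Intersection: ['Frank', 'Karen', 'Leo']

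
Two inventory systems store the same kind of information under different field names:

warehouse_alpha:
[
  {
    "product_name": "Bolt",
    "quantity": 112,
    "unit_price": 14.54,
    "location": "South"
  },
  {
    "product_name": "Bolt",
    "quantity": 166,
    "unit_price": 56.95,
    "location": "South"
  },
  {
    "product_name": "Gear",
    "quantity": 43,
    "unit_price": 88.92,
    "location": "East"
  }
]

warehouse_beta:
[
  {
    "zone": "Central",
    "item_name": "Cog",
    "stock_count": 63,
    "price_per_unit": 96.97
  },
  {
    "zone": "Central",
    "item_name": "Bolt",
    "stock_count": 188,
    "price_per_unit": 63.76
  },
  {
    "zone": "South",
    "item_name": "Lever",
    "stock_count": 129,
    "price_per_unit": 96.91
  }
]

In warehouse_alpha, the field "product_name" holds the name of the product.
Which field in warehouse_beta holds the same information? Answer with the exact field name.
item_name

In warehouse_alpha, "product_name" holds the name of the product.
The fields in warehouse_beta are: "zone", "item_name", "stock_count", "price_per_unit".
"item_name" is the match: the name refers to the same concept and its values are product-name strings (e.g. 'Bolt', 'Cog').
The other fields ("zone", "stock_count", "price_per_unit") hold different kinds of data.

So "product_name" in warehouse_alpha corresponds to "item_name" in warehouse_beta.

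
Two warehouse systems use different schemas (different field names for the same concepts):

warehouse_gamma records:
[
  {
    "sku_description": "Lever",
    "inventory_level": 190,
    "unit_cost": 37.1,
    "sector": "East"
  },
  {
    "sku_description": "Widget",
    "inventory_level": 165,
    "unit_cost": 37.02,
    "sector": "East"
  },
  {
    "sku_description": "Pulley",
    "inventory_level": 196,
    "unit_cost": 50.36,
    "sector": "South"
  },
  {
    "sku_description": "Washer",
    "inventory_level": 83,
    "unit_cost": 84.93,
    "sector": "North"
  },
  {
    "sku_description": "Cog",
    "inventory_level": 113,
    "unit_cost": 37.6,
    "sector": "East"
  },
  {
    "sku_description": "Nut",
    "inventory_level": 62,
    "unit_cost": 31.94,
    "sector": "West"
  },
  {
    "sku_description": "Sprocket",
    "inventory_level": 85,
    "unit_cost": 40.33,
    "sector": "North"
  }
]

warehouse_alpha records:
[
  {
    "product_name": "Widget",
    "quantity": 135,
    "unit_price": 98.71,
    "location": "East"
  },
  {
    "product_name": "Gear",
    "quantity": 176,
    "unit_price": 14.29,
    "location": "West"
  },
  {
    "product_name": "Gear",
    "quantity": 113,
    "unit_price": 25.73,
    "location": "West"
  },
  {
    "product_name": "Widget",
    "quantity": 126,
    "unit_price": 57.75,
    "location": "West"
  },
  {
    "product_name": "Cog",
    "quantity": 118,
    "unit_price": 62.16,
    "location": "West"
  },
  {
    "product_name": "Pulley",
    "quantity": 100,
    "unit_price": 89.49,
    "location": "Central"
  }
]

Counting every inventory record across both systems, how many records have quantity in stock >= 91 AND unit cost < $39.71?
5

Schema mappings:
- "inventory_level" (warehouse_gamma) = "quantity" (warehouse_alpha) = quantity
- "unit_cost" (warehouse_gamma) = "unit_price" (warehouse_alpha) = unit cost

Records meeting both conditions in warehouse_gamma: 3
Records meeting both conditions in warehouse_alpha: 2

Total: 3 + 2 = 5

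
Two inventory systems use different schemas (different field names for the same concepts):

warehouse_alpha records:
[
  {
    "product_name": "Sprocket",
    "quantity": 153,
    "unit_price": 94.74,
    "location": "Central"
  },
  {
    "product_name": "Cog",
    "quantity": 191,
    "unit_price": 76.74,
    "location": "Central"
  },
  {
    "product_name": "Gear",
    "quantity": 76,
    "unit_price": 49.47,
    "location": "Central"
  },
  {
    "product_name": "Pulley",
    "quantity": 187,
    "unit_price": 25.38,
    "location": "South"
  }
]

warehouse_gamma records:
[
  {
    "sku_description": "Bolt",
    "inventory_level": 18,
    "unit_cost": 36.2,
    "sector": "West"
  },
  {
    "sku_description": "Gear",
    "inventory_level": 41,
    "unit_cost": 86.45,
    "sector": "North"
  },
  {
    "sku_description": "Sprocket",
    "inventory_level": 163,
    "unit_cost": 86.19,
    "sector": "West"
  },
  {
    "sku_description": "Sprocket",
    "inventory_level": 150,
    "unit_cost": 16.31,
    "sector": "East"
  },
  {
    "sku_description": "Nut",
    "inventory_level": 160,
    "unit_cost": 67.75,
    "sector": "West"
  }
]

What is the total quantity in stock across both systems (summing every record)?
1139

To reconcile these schemas, identify the field holding the quantity in stock in each system:
1. In warehouse_alpha it is "quantity"
2. In warehouse_gamma it is "inventory_level"

From warehouse_alpha: 153 + 191 + 76 + 187 = 607
From warehouse_gamma: 18 + 41 + 163 + 150 + 160 = 532

Total: 607 + 532 = 1139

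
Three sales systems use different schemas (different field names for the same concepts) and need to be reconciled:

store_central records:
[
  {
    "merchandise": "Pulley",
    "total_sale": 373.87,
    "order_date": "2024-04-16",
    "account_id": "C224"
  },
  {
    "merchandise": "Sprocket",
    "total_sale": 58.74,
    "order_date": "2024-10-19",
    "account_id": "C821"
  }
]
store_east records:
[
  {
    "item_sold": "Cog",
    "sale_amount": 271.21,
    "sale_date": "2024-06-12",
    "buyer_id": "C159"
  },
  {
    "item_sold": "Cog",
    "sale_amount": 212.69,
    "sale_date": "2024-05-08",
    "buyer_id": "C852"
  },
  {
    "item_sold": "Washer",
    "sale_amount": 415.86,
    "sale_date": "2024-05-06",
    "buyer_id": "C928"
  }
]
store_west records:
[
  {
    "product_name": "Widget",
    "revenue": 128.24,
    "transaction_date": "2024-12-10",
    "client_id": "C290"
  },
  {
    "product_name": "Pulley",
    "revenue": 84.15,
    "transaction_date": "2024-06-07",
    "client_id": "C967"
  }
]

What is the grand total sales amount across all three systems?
1544.76

Schema reconciliation - all amount fields map to sale amount:

store_central (total_sale): 432.61
store_east (sale_amount): 899.76
store_west (revenue): 212.39

Grand total: 1544.76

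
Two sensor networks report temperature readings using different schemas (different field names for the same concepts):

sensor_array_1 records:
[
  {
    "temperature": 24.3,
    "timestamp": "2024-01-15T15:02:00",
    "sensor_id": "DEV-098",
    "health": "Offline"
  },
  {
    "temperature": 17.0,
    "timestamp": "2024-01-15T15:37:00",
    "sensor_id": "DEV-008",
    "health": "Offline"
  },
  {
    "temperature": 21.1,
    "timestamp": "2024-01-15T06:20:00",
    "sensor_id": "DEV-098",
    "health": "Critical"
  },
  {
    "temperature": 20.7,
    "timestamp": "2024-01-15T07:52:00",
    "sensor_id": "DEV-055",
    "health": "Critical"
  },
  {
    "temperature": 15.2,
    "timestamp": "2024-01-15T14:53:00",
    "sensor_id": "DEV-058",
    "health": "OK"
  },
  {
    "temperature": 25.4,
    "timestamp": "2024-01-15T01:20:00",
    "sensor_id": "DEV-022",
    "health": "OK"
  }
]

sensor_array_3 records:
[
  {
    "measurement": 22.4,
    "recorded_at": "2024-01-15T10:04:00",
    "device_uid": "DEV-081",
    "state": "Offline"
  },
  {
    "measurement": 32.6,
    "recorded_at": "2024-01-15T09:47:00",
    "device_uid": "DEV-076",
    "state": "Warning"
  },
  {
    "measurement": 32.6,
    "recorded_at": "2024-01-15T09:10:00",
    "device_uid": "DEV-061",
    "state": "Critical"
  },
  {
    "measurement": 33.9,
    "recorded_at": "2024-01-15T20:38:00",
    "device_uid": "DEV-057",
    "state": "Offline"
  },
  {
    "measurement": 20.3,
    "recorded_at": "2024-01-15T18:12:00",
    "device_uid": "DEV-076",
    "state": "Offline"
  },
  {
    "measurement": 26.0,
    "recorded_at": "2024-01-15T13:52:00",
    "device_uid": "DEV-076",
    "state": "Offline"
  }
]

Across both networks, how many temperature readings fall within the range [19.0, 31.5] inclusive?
7

Schema mapping: "temperature" (sensor_array_1) = "measurement" (sensor_array_3) = temperature

Readings in [19.0, 31.5] from sensor_array_1: 4
Readings in [19.0, 31.5] from sensor_array_3: 3

Total count: 4 + 3 = 7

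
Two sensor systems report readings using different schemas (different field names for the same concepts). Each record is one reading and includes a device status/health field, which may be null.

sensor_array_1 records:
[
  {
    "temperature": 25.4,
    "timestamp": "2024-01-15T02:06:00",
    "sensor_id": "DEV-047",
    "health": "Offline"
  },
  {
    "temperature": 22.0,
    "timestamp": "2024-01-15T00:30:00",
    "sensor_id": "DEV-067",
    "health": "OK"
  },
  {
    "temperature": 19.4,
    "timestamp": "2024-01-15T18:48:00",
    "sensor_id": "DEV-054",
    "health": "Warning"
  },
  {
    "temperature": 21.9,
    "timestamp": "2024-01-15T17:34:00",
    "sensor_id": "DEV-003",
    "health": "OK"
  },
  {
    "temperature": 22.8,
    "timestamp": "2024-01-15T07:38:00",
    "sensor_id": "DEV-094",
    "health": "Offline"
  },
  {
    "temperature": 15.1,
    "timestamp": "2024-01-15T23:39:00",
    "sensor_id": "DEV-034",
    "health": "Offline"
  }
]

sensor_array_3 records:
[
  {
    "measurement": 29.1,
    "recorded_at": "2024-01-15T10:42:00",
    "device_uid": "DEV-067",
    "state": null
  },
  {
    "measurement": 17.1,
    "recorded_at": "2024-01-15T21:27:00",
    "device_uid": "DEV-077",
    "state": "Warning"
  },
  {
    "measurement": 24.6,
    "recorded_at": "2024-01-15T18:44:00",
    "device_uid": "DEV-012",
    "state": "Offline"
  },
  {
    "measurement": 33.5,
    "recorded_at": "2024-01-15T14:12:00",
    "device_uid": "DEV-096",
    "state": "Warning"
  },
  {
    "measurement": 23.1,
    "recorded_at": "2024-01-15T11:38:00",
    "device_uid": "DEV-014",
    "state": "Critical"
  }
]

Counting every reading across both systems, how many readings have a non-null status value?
10

Schema mapping: "health" (sensor_array_1) = "state" (sensor_array_3) = status

Non-null in sensor_array_1: 6
Non-null in sensor_array_3: 4

Total non-null: 6 + 4 = 10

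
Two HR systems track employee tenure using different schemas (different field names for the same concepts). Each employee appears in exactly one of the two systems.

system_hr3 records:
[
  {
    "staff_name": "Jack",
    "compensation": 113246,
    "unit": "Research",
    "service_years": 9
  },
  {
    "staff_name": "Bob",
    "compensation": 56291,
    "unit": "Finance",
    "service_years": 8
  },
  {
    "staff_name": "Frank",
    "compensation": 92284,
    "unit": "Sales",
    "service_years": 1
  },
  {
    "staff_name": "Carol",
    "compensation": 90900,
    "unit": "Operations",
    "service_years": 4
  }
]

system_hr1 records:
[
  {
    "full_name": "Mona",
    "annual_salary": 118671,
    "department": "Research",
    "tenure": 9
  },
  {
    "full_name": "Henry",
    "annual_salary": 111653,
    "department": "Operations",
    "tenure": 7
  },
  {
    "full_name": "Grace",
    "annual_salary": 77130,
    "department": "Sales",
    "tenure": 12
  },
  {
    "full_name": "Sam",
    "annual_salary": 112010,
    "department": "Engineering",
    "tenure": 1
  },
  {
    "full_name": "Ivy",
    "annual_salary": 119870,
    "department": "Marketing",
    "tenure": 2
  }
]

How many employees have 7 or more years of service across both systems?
5

Reconcile schemas: "service_years" (system_hr3) = "tenure" (system_hr1) = years of service

From system_hr3: 2 employees with >= 7 years
From system_hr1: 3 employees with >= 7 years

Total: 2 + 3 = 5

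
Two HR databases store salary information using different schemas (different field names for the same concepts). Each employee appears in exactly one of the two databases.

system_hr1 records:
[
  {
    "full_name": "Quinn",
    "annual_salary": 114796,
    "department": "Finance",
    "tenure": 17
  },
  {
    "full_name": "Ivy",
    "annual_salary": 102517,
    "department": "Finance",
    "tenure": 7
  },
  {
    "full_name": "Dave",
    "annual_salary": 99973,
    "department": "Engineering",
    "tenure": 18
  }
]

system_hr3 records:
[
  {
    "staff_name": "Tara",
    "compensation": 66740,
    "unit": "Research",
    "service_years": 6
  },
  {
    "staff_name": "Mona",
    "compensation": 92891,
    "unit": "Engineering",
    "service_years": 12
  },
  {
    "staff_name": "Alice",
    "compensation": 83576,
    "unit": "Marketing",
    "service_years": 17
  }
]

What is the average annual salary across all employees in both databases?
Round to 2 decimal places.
93415.50

Schema mapping: "annual_salary" (system_hr1) = "compensation" (system_hr3) = annual salary

All salaries: [114796, 102517, 99973, 66740, 92891, 83576]
Sum: 560493
Count: 6
Average: 560493 / 6 = 93415.50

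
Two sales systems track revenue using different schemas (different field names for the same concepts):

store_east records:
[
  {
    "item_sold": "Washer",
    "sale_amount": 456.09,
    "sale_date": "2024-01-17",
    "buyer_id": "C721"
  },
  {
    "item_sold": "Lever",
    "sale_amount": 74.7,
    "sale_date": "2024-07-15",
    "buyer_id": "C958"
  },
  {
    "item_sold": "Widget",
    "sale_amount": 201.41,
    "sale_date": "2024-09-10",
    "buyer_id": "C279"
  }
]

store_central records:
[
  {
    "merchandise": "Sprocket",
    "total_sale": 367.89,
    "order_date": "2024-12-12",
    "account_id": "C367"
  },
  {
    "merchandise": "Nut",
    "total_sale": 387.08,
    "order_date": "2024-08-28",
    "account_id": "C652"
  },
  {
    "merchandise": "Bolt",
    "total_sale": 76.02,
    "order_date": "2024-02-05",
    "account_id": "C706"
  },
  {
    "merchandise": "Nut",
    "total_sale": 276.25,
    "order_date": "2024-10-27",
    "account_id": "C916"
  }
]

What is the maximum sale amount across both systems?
456.09

Reconcile: "sale_amount" (store_east) = "total_sale" (store_central) = sale amount

Maximum in store_east: 456.09
Maximum in store_central: 387.08

Overall maximum: max(456.09, 387.08) = 456.09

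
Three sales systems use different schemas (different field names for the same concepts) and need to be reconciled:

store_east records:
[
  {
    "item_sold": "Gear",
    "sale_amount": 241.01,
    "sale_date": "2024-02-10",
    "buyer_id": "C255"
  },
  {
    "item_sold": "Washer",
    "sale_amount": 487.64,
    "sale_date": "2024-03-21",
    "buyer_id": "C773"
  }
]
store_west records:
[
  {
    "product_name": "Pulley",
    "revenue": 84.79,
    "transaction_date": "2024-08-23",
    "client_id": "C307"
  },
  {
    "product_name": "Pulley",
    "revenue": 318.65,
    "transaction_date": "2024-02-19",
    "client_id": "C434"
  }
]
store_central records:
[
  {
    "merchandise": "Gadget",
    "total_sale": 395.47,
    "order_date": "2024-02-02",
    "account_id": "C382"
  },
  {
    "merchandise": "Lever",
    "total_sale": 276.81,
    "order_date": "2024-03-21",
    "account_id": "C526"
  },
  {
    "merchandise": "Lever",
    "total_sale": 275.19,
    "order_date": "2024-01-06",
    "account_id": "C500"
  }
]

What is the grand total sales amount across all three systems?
2079.56

Schema reconciliation - all amount fields map to sale amount:

store_east (sale_amount): 728.65
store_west (revenue): 403.44
store_central (total_sale): 947.47

Grand total: 2079.56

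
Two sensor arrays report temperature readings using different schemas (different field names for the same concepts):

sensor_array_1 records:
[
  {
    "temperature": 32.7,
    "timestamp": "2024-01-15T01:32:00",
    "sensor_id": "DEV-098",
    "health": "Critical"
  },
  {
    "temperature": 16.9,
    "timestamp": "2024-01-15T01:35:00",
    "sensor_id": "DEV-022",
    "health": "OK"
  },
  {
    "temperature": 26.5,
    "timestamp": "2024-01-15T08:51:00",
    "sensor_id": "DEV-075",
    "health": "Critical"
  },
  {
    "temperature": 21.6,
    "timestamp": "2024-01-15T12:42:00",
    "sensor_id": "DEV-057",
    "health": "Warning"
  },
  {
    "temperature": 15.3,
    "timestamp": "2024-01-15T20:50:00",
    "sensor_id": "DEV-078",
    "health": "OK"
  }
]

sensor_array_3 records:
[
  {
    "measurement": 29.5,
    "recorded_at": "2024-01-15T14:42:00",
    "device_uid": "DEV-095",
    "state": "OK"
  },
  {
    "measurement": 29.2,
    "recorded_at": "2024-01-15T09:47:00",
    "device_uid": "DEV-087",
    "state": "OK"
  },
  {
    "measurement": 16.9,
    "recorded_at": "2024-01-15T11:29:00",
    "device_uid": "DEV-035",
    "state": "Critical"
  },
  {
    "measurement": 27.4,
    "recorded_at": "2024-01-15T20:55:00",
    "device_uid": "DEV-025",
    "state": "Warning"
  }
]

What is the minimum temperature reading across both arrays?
15.3

Schema mapping: "temperature" (sensor_array_1) = "measurement" (sensor_array_3) = temperature reading

Minimum in sensor_array_1: 15.3
Minimum in sensor_array_3: 16.9

Overall minimum: min(15.3, 16.9) = 15.3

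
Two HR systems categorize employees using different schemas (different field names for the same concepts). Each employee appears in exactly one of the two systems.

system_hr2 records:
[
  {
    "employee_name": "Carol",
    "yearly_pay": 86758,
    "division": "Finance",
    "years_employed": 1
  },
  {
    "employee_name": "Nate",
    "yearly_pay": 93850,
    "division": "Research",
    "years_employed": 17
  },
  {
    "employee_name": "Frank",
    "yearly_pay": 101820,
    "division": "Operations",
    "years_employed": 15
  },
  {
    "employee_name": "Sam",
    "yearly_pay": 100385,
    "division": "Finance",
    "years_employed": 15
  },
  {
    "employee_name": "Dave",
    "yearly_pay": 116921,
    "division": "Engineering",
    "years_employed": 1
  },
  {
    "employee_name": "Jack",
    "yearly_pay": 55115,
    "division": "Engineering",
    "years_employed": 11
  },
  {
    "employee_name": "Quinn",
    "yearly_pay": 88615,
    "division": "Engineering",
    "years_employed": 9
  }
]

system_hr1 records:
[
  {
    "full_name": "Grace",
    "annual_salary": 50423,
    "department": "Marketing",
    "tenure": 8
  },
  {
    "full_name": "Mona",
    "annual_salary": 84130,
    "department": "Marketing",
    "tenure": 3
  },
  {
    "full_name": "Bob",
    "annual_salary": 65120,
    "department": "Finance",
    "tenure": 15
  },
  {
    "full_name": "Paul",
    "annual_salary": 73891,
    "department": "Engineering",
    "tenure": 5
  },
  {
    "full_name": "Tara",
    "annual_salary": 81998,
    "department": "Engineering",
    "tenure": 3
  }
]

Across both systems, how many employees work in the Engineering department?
5

Schema mapping: "division" (system_hr2) = "department" (system_hr1) = department

Engineering employees in system_hr2: 3
Engineering employees in system_hr1: 2

Total in Engineering: 3 + 2 = 5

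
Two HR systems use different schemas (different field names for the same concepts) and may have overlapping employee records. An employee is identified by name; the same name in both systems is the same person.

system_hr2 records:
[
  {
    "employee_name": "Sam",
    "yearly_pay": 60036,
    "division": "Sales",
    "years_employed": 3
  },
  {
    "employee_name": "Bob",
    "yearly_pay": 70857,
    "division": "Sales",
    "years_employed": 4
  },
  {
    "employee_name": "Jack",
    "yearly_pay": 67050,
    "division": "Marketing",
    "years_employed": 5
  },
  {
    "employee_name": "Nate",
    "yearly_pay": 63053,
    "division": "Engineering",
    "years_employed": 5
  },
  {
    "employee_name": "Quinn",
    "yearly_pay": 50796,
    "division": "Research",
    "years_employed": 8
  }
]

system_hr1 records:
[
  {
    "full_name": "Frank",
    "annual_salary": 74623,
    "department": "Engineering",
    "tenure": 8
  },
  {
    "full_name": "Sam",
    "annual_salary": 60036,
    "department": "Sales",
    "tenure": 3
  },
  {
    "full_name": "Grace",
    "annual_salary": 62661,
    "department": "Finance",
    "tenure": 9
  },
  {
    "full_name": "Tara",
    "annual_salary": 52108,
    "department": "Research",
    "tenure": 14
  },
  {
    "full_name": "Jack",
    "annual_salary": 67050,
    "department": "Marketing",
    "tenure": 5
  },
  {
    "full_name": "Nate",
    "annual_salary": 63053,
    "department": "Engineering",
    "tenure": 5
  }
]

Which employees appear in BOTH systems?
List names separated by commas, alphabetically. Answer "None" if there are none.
Jack, Nate, Sam

Schema mapping: "employee_name" (system_hr2) = "full_name" (system_hr1) = employee name

Names in system_hr2: ['Bob', 'Jack', 'Nate', 'Quinn', 'Sam']
Names in system_hr1: ['Frank', 'Grace', 'Jack', 'Nate', 'Sam', 'Tara']

Intersection: ['Jack', 'Nate', 'Sam']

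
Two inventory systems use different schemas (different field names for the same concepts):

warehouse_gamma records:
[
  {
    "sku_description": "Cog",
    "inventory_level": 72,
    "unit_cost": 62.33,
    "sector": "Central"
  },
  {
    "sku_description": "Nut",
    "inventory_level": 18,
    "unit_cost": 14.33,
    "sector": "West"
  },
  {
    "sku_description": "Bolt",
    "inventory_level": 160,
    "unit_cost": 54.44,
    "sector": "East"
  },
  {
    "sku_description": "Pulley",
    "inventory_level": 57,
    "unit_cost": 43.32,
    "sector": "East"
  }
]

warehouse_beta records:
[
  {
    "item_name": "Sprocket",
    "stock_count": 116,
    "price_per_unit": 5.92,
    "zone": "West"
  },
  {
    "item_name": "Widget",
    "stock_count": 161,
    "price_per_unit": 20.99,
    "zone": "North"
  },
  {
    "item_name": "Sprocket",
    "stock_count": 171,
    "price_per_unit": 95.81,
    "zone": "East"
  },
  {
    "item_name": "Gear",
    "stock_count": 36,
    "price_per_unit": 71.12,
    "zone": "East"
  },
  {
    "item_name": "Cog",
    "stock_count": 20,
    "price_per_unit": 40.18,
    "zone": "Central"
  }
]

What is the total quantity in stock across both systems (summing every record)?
811

To reconcile these schemas, identify the field holding the quantity in stock in each system:
1. In warehouse_gamma it is "inventory_level"
2. In warehouse_beta it is "stock_count"

From warehouse_gamma: 72 + 18 + 160 + 57 = 307
From warehouse_beta: 116 + 161 + 171 + 36 + 20 = 504

Total: 307 + 504 = 811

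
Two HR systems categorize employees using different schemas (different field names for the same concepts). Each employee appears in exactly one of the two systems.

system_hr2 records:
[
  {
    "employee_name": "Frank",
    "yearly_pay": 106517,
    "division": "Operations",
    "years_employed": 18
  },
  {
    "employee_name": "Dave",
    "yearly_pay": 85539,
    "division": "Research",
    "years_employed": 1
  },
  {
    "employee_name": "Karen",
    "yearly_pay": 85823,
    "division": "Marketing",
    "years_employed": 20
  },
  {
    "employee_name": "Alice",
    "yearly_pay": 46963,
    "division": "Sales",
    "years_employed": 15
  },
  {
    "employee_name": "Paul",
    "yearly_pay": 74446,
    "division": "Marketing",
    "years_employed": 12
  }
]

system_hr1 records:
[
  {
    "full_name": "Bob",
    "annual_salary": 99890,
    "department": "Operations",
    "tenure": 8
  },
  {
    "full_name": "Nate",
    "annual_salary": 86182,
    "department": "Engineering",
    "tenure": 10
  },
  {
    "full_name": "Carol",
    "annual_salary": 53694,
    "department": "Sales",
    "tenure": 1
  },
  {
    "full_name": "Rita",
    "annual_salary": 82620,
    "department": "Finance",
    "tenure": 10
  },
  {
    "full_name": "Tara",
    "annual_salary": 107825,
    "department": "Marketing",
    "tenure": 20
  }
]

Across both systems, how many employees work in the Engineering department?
1

Schema mapping: "division" (system_hr2) = "department" (system_hr1) = department

Engineering employees in system_hr2: 0
Engineering employees in system_hr1: 1

Total in Engineering: 0 + 1 = 1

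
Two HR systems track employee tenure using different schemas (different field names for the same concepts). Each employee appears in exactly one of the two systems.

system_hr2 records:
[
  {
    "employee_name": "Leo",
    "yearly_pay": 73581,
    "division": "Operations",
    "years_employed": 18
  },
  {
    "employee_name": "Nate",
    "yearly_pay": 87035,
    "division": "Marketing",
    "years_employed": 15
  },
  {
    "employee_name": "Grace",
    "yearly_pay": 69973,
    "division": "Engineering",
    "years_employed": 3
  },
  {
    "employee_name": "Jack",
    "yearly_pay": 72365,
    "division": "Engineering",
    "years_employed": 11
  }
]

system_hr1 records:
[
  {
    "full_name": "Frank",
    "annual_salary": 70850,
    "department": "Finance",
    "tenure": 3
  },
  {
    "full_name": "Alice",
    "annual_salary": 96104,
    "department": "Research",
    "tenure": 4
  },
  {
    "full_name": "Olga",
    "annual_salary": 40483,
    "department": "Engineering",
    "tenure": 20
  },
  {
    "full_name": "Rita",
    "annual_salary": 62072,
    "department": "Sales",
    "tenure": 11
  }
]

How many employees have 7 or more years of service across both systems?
5

Reconcile schemas: "years_employed" (system_hr2) = "tenure" (system_hr1) = years of service

From system_hr2: 3 employees with >= 7 years
From system_hr1: 2 employees with >= 7 years

Total: 3 + 2 = 5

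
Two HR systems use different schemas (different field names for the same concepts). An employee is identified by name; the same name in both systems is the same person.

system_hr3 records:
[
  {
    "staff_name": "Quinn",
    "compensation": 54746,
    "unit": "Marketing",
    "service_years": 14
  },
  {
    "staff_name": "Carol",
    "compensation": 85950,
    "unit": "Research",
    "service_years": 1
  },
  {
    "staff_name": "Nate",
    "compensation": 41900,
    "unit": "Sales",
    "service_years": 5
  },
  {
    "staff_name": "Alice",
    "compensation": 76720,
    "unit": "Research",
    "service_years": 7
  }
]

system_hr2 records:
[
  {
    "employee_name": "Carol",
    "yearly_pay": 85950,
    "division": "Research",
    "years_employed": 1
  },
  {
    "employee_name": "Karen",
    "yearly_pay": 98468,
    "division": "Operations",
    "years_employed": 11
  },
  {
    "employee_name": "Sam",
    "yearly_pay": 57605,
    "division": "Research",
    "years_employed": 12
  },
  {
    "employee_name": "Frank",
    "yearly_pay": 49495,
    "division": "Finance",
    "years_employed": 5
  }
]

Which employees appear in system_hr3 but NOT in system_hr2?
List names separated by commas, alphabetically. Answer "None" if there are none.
Alice, Nate, Quinn

Schema mapping: "staff_name" (system_hr3) = "employee_name" (system_hr2) = employee name

Names in system_hr3: ['Alice', 'Carol', 'Nate', 'Quinn']
Names in system_hr2: ['Carol', 'Frank', 'Karen', 'Sam']

In system_hr3 but not system_hr2: ['Alice', 'Nate', 'Quinn']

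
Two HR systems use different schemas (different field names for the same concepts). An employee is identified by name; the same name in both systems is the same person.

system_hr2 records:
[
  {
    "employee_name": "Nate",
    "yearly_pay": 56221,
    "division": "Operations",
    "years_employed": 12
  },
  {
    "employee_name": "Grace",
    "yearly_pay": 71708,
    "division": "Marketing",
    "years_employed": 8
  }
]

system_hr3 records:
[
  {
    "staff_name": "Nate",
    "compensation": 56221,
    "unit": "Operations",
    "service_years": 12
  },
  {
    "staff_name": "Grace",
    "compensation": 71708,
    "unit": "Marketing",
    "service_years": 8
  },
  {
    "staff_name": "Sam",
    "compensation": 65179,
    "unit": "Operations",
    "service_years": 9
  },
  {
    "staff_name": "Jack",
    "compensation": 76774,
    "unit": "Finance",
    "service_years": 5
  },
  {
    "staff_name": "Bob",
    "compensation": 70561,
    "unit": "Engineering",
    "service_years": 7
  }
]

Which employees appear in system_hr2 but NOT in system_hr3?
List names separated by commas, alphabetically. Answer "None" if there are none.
None

Schema mapping: "employee_name" (system_hr2) = "staff_name" (system_hr3) = employee name

Names in system_hr2: ['Grace', 'Nate']
Names in system_hr3: ['Bob', 'Grace', 'Jack', 'Nate', 'Sam']

In system_hr2 but not system_hr3: None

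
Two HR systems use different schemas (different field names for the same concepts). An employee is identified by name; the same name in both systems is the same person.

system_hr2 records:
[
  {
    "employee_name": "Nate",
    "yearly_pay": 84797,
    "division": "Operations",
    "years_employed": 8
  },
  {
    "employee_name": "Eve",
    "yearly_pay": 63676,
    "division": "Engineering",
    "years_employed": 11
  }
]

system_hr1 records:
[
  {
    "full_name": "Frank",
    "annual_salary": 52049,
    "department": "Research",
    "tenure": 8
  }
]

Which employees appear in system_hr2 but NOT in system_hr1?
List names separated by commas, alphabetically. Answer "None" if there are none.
Eve, Nate

Schema mapping: "employee_name" (system_hr2) = "full_name" (system_hr1) = employee name

Names in system_hr2: ['Eve', 'Nate']
Names in system_hr1: ['Frank']

In system_hr2 but not system_hr1: ['Eve', 'Nate']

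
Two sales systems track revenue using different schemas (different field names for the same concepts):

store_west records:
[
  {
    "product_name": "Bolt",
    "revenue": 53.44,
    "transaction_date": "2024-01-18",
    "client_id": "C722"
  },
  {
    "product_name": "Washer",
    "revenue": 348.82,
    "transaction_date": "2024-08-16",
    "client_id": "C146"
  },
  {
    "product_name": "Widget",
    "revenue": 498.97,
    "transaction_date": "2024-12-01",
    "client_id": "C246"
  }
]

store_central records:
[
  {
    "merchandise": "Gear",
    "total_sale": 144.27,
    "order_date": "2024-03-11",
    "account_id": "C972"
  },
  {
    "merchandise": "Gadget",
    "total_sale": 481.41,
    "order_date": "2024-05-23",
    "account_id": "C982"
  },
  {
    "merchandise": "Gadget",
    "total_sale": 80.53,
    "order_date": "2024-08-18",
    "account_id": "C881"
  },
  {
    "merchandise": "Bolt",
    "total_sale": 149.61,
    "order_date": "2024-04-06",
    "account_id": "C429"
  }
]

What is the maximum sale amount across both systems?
498.97

Reconcile: "revenue" (store_west) = "total_sale" (store_central) = sale amount

Maximum in store_west: 498.97
Maximum in store_central: 481.41

Overall maximum: max(498.97, 481.41) = 498.97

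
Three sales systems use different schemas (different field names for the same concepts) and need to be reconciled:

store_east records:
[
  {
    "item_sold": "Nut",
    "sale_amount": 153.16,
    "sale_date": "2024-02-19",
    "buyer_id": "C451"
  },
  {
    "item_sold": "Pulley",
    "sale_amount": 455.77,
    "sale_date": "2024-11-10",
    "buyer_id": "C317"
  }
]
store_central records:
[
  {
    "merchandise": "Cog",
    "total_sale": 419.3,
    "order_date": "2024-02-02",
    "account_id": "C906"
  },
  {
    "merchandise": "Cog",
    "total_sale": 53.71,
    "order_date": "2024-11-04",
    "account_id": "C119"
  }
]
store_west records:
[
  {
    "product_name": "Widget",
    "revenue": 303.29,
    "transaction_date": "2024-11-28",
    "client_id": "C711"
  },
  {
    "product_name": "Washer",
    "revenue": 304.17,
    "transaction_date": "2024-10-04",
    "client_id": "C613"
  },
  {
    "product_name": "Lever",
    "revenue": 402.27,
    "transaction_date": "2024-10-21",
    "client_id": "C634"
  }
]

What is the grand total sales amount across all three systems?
2091.67

Schema reconciliation - all amount fields map to sale amount:

store_east (sale_amount): 608.93
store_central (total_sale): 473.01
store_west (revenue): 1009.73

Grand total: 2091.67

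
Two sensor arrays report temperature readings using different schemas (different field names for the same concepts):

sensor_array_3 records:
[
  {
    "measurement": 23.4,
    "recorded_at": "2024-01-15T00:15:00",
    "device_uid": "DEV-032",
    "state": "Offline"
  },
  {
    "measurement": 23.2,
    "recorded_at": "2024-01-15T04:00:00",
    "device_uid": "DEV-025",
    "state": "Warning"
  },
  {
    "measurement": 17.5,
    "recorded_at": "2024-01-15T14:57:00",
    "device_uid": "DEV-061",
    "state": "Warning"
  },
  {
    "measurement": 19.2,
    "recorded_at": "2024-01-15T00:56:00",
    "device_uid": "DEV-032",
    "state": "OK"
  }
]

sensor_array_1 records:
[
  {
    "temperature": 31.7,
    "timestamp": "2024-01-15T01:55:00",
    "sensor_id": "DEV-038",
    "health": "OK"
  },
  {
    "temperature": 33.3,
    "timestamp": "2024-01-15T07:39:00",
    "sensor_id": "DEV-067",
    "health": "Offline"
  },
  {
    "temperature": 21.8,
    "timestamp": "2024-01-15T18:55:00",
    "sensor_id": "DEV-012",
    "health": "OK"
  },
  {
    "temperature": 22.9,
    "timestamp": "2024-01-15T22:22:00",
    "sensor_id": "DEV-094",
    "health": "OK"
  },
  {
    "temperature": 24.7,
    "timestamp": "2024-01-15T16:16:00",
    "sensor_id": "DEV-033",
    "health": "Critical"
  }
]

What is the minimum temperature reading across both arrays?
17.5

Schema mapping: "measurement" (sensor_array_3) = "temperature" (sensor_array_1) = temperature reading

Minimum in sensor_array_3: 17.5
Minimum in sensor_array_1: 21.8

Overall minimum: min(17.5, 21.8) = 17.5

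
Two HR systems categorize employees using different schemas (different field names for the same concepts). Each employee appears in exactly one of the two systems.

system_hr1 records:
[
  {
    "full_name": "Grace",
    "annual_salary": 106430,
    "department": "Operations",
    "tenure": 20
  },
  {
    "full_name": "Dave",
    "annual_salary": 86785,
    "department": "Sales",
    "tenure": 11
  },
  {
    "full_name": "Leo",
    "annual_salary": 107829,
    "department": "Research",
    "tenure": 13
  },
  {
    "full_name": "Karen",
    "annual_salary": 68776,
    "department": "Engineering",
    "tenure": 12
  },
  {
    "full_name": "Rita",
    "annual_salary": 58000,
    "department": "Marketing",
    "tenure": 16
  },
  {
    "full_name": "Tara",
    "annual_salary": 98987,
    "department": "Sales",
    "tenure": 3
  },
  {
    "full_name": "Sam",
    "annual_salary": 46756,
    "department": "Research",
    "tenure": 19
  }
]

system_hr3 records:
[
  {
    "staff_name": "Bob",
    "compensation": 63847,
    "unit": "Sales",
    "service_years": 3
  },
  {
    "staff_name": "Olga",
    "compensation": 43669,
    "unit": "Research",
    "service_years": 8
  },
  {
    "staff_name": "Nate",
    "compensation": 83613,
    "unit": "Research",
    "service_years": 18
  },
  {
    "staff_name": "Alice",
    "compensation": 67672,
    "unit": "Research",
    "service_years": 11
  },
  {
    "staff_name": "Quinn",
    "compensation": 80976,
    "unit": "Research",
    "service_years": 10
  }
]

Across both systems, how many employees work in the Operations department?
1

Schema mapping: "department" (system_hr1) = "unit" (system_hr3) = department

Operations employees in system_hr1: 1
Operations employees in system_hr3: 0

Total in Operations: 1 + 0 = 1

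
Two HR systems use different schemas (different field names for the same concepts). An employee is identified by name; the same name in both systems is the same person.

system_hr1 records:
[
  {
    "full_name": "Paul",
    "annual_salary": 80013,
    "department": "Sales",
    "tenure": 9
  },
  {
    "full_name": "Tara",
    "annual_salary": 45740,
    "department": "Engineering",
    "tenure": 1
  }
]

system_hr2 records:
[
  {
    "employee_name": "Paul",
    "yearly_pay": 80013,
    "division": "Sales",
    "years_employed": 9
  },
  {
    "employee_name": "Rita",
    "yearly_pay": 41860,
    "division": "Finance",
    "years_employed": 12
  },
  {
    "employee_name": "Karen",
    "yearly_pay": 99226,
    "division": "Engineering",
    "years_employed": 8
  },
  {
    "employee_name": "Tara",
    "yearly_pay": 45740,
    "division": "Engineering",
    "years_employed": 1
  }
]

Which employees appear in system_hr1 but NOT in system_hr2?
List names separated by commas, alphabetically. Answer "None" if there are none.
None

Schema mapping: "full_name" (system_hr1) = "employee_name" (system_hr2) = employee name

Names in system_hr1: ['Paul', 'Tara']
Names in system_hr2: ['Karen', 'Paul', 'Rita', 'Tara']

In system_hr1 but not system_hr2: None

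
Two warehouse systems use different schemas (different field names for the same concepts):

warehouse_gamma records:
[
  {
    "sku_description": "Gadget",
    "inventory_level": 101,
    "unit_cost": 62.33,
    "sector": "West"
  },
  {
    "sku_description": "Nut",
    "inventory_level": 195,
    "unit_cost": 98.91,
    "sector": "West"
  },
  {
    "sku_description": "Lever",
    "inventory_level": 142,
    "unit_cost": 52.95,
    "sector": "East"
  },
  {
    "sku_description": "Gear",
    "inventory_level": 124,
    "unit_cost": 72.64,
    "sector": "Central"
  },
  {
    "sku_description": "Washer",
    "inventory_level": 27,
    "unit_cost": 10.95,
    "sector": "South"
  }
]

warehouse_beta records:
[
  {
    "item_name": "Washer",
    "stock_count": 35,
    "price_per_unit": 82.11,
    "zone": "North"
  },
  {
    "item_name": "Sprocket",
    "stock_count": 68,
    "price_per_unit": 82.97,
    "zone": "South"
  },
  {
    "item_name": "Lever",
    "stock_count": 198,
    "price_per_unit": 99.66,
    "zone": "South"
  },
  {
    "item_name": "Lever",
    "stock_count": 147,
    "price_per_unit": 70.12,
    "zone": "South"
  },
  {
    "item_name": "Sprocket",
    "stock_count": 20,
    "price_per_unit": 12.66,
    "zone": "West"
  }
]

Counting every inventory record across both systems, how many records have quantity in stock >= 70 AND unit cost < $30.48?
0

Schema mappings:
- "inventory_level" (warehouse_gamma) = "stock_count" (warehouse_beta) = quantity
- "unit_cost" (warehouse_gamma) = "price_per_unit" (warehouse_beta) = unit cost

Records meeting both conditions in warehouse_gamma: 0
Records meeting both conditions in warehouse_beta: 0

Total: 0 + 0 = 0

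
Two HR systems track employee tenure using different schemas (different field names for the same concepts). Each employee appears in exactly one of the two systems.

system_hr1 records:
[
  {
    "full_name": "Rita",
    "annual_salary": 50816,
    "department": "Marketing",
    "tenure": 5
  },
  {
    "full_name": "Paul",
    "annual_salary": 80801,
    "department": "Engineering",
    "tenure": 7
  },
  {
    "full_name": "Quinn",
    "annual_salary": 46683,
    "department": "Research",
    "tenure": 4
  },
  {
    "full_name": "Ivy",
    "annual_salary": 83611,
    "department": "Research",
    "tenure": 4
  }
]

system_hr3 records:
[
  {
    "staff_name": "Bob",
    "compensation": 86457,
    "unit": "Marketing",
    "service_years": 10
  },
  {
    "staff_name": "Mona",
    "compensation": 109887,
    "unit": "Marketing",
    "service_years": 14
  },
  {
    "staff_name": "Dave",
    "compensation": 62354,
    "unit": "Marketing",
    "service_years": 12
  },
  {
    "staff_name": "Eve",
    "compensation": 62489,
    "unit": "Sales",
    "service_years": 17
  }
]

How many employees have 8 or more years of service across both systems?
4

Reconcile schemas: "tenure" (system_hr1) = "service_years" (system_hr3) = years of service

From system_hr1: 0 employees with >= 8 years
From system_hr3: 4 employees with >= 8 years

Total: 0 + 4 = 4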